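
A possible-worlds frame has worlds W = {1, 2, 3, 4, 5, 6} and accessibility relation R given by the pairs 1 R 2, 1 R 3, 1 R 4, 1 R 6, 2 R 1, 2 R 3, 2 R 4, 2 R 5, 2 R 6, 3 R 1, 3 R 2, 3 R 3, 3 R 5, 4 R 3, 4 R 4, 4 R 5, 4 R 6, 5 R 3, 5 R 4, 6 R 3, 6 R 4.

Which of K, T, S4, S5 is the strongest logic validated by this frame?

Reflexive (axiom T): no — 1 is not related to itself.
Transitive (axiom 4): no — 1 R 2 and 2 R 5, but not 1 R 5.
Euclidean (axiom 5): no — 1 R 3 and 1 R 4, but not 3 R 4.
So F validates K; T would additionally require R to be reflexive. The strongest is K.

K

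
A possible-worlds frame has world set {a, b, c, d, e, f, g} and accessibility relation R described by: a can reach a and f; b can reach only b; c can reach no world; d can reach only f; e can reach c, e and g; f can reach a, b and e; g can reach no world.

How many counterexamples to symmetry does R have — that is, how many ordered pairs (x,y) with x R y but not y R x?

5

Enumerating: (d,f), (e,c), (e,g), (f,b), (f,e).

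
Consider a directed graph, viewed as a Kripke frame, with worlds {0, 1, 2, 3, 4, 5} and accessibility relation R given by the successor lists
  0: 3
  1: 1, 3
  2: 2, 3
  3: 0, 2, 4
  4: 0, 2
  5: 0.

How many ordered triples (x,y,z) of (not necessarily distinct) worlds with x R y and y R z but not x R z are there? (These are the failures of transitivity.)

Enumerating: (0,3,0), (0,3,2), (0,3,4), (1,3,0), (1,3,2), (1,3,4), (2,3,0), (2,3,4), (3,0,3), (3,2,3), (4,0,3), (4,2,3), (5,0,3).

13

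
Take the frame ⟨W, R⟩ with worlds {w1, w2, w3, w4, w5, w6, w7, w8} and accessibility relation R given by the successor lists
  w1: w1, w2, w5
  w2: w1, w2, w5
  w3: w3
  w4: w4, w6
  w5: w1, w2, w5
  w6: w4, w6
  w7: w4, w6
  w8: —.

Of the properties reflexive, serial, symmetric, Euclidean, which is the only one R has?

Euclidean

Reflexive: no — w7 is not related to itself.
Serial: no — w8 has no R-successor.
Symmetric: no — w7 R w4 but not w4 R w7.
Euclidean: yes — any two successors of a common world are R-related.
Only Euclidean holds.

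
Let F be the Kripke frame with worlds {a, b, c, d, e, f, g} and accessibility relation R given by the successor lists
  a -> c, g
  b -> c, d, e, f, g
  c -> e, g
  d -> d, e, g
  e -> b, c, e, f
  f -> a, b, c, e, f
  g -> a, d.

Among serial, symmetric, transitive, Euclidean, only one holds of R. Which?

serial

Serial: yes — every world has a successor (e.g. a R c).
Symmetric: no — a R c but not c R a.
Transitive: no — a R c and c R e, but not a R e.
Euclidean: no — a R g and a R c, but not g R c.
Only serial holds.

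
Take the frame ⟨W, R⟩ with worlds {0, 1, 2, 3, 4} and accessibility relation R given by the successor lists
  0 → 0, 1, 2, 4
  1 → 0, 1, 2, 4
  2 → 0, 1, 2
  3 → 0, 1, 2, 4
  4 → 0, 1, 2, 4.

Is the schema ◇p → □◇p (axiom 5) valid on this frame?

No

Axiom 5 corresponds to the accessibility relation being Euclidean.
Euclidean: no — 0 R 2 and 0 R 4, but not 2 R 4.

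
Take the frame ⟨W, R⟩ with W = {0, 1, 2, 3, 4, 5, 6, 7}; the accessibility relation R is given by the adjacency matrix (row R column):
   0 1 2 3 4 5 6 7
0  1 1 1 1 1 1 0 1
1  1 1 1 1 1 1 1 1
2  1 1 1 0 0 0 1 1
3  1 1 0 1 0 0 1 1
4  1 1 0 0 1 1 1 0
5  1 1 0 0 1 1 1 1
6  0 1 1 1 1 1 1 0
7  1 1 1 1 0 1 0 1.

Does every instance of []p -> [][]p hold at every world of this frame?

The schema 4 characterises exactly the transitive frames.
Transitive: no — 0 R 1 and 1 R 6, but not 0 R 6.

No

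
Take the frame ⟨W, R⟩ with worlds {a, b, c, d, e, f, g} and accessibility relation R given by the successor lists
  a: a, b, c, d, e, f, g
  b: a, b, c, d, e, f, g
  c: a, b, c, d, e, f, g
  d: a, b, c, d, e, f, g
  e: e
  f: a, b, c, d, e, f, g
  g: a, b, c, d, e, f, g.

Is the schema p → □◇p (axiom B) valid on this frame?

Axiom B corresponds to the accessibility relation being symmetric.
Symmetric: no — a R e but not e R a.

No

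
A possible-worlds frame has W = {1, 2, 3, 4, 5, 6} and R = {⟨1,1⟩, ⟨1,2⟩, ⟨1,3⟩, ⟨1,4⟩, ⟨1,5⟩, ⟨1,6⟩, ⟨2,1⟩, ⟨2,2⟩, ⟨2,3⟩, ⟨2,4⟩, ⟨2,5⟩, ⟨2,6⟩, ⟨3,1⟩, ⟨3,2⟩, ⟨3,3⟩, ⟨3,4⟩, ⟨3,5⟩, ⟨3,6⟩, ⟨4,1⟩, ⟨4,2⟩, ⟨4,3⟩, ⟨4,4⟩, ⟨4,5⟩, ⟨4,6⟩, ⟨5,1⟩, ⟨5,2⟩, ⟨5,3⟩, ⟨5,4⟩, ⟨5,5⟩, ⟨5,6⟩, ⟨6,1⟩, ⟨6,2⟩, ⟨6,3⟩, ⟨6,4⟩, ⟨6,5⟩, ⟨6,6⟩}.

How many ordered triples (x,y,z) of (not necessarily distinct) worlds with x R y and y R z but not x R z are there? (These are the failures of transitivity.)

R is transitive; there are no such tuples.

0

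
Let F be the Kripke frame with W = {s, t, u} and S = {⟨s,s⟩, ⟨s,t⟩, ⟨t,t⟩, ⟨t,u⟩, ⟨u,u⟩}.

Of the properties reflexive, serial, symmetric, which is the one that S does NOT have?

symmetric

Reflexive: yes — every world is S-related to itself.
Serial: yes — every world has a successor (e.g. s S s).
Symmetric: no — s S t but not t S s.
Only symmetric fails.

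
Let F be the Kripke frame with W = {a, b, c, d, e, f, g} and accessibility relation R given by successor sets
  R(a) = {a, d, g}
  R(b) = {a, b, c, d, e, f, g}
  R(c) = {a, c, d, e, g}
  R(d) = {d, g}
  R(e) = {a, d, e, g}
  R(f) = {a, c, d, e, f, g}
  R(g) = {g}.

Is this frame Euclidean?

No

Euclidean: no — a R g and a R d, but not g R d.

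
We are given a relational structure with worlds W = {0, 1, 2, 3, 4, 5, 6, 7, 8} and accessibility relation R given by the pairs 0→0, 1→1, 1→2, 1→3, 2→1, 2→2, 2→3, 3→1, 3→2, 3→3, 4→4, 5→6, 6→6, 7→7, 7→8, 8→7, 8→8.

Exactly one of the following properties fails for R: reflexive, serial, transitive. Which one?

reflexive

Reflexive: no — 5 is not related to itself.
Serial: yes — every world has a successor (e.g. 0 R 0).
Transitive: yes — every two-step R-path is closed by a direct edge.
Only reflexive fails.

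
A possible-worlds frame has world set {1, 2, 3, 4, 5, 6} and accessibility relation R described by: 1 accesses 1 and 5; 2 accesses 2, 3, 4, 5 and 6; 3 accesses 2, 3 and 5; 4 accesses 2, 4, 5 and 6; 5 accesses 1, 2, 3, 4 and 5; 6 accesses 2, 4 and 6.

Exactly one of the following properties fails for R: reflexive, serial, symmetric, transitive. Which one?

transitive

Reflexive: yes — every world is R-related to itself.
Serial: yes — every world has a successor (e.g. 1 R 1).
Symmetric: yes — every pair in R has its reverse in R.
Transitive: no — 1 R 5 and 5 R 2, but not 1 R 2.
Only transitive fails.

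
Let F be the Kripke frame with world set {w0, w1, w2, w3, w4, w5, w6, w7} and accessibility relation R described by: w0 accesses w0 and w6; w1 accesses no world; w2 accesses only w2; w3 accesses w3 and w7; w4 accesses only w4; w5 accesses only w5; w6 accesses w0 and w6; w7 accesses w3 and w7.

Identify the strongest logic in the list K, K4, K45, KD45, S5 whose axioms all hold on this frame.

Transitive (axiom 4): yes — every two-step R-path is closed by a direct edge.
Euclidean (axiom 5): yes — any two successors of a common world are R-related.
Serial (axiom D): no — w1 has no R-successor.
Reflexive (axiom T): no — w1 is not related to itself.
So F validates K, K4, K45; KD45 would additionally require R to be serial. The strongest is K45.

K45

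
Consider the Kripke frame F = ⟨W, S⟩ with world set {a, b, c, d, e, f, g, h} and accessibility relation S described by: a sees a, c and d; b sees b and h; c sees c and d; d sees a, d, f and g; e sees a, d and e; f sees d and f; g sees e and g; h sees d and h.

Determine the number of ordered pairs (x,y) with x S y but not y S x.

8

Enumerating: (a,c), (b,h), (c,d), (d,g), (e,a), (e,d), (g,e), (h,d).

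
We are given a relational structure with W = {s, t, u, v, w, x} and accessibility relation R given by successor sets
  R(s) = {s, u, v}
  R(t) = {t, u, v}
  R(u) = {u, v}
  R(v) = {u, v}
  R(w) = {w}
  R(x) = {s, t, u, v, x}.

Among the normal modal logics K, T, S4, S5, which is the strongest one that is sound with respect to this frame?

Reflexive (axiom T): yes — every world is R-related to itself.
Transitive (axiom 4): yes — every two-step R-path is closed by a direct edge.
Euclidean (axiom 5): no — x R s and x R t, but not s R t.
So F validates K, T, S4; S5 would additionally require R to be Euclidean. The strongest is S4.

S4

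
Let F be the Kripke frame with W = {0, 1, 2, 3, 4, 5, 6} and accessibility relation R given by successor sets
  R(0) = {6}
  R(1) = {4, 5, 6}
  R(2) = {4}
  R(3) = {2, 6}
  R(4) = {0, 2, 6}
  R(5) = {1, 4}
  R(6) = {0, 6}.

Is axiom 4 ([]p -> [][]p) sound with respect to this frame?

No

Axiom 4 corresponds to the accessibility relation being transitive.
Transitive: no — 1 R 4 and 4 R 0, but not 1 R 0.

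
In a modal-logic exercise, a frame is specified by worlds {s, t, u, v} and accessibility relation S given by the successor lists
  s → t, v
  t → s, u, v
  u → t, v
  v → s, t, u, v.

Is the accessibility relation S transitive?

No

Transitive: no — s S t and t S u, but not s S u.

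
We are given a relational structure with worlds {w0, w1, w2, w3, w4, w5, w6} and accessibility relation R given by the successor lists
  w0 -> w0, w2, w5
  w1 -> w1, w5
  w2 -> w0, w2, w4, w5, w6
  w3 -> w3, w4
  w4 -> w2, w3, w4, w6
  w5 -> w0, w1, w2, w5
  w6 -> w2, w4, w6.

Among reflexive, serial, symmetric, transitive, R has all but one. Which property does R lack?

Reflexive: yes — every world is R-related to itself.
Serial: yes — every world has a successor (e.g. w0 R w0).
Symmetric: yes — every pair in R has its reverse in R.
Transitive: no — w0 R w2 and w2 R w4, but not w0 R w4.
Only transitive fails.

transitive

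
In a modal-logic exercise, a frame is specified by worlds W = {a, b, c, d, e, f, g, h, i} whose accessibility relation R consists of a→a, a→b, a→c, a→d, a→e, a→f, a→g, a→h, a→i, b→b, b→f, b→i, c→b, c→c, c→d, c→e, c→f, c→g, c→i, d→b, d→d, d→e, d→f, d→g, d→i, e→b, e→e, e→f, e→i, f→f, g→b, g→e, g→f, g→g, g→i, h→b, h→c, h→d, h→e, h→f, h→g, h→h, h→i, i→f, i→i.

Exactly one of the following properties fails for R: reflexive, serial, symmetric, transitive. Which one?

symmetric

Reflexive: yes — every world is R-related to itself.
Serial: yes — every world has a successor (e.g. a R a).
Symmetric: no — a R b but not b R a.
Transitive: yes — every two-step R-path is closed by a direct edge.
Only symmetric fails.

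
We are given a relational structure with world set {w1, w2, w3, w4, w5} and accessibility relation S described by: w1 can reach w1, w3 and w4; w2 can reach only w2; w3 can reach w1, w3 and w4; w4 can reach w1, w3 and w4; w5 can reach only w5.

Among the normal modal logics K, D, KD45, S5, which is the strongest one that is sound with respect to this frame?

Serial (axiom D): yes — every world has a successor (e.g. w1 S w1).
Euclidean (axiom 5): yes — any two successors of a common world are S-related.
Transitive (axiom 4): yes — every two-step S-path is closed by a direct edge.
Reflexive (axiom T): yes — every world is S-related to itself.
So F validates K, D, KD45, S5. The strongest is S5.

S5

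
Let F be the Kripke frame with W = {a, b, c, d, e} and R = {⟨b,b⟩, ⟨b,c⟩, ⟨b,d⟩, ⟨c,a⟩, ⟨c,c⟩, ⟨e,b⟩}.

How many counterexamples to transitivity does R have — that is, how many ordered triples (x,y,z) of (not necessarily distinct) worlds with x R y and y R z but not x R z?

3

Enumerating: (b,c,a), (e,b,c), (e,b,d).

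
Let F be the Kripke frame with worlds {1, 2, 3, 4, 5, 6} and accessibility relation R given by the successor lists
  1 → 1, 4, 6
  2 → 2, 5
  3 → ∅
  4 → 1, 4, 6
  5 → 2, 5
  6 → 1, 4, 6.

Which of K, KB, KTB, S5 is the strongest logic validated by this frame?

KB

Symmetric (axiom B): yes — every pair in R has its reverse in R.
Reflexive (axiom T): no — 3 is not related to itself.
Euclidean (axiom 5): yes — any two successors of a common world are R-related.
So F validates K, KB; KTB would additionally require R to be reflexive. The strongest is KB.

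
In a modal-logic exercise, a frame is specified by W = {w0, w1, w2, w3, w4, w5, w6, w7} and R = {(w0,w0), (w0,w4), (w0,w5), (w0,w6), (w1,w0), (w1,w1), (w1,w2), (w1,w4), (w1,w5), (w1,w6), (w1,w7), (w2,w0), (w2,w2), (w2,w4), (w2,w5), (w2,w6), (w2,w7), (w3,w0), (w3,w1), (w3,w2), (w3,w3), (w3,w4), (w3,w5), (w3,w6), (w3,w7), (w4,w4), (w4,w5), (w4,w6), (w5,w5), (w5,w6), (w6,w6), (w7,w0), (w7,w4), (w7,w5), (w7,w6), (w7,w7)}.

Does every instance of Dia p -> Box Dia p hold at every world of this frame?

No

Axiom 5 corresponds to the accessibility relation being Euclidean.
Euclidean: no — w0 R w5 and w0 R w4, but not w5 R w4.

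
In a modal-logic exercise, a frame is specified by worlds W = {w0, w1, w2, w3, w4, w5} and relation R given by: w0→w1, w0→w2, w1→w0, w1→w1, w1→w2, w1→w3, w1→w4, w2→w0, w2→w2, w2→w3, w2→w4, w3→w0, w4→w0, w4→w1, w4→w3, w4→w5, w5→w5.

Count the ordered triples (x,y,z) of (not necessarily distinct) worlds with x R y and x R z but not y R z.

Enumerating: (w0,w2,w1), (w1,w0,w0), (w1,w0,w3), (w1,w0,w4), (w1,w2,w1), (w1,w3,w1), (w1,w3,w2), (w1,w3,w3), (w1,w3,w4), (w1,w4,w2), (w1,w4,w4), (w2,w0,w0), … and 18 more.
Total: 30.

30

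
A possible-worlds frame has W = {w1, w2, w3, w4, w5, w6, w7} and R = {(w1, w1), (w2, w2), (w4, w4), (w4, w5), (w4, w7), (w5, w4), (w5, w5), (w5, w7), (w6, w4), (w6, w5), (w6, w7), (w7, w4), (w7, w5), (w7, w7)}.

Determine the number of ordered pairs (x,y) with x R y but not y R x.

3

Enumerating: (w6,w4), (w6,w5), (w6,w7).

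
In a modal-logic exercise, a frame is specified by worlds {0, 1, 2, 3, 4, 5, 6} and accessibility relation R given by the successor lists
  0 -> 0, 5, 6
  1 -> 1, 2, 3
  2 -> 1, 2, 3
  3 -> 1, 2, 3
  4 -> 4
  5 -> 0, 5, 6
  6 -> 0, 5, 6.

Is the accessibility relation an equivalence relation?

Reflexive: yes — every world is R-related to itself.
Symmetric: yes — every pair in R has its reverse in R.
Transitive: yes — every two-step R-path is closed by a direct edge.
So R is an equivalence relation.

Yes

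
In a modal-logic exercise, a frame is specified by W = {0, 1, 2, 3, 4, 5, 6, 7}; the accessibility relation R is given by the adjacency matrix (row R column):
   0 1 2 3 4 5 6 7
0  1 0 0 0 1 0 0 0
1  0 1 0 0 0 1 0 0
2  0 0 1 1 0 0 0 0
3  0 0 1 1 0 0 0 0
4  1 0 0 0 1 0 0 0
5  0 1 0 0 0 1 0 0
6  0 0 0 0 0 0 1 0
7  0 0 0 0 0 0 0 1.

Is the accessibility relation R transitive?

Yes

Transitive: yes — every two-step R-path is closed by a direct edge.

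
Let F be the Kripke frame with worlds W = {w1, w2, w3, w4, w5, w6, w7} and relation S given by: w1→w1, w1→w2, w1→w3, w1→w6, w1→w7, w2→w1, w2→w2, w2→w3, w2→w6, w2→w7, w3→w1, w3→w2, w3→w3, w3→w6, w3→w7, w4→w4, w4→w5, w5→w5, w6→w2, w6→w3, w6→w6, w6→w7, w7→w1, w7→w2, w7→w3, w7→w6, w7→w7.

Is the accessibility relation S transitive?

Transitive: no — w6 S w2 and w2 S w1, but not w6 S w1.

No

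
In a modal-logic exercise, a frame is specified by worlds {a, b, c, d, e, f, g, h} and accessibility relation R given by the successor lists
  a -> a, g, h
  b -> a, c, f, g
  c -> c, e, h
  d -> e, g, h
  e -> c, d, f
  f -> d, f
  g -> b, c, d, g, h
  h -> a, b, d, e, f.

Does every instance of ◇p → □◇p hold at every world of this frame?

No

The schema 5 characterises exactly the Euclidean frames.
Euclidean: no — a R h and a R g, but not h R g.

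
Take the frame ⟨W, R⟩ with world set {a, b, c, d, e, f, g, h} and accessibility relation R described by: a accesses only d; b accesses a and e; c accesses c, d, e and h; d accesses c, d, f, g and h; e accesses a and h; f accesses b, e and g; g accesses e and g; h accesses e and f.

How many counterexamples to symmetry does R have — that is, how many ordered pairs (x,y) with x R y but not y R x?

Enumerating: (a,d), (b,a), (b,e), (c,e), (c,h), (d,f), (d,g), (d,h), (e,a), (f,b), (f,e), (f,g), (g,e), (h,f).

14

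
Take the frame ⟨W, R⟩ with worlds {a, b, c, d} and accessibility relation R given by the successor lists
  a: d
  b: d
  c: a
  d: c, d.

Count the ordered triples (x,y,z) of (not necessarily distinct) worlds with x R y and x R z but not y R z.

3

Enumerating: (c,a,a), (d,c,c), (d,c,d).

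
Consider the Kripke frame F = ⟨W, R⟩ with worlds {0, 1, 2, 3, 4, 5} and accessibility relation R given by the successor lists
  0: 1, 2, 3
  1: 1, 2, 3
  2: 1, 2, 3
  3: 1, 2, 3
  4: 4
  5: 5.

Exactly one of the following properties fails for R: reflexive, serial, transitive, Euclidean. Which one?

reflexive

Reflexive: no — 0 is not related to itself.
Serial: yes — every world has a successor (e.g. 0 R 1).
Transitive: yes — every two-step R-path is closed by a direct edge.
Euclidean: yes — any two successors of a common world are R-related.
Only reflexive fails.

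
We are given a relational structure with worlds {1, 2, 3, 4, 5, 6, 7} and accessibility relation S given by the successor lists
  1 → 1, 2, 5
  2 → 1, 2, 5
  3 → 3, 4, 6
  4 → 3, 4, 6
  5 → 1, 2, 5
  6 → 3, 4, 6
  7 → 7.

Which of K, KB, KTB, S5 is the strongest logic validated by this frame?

Symmetric (axiom B): yes — every pair in S has its reverse in S.
Reflexive (axiom T): yes — every world is S-related to itself.
Euclidean (axiom 5): yes — any two successors of a common world are S-related.
So F validates K, KB, KTB, S5. The strongest is S5.

S5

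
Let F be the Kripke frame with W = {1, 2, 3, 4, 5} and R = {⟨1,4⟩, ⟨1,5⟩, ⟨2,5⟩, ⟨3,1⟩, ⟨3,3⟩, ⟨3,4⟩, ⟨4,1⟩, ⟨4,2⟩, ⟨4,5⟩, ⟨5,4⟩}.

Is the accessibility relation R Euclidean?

Euclidean: no — 4 R 1 and 4 R 2, but not 1 R 2.

No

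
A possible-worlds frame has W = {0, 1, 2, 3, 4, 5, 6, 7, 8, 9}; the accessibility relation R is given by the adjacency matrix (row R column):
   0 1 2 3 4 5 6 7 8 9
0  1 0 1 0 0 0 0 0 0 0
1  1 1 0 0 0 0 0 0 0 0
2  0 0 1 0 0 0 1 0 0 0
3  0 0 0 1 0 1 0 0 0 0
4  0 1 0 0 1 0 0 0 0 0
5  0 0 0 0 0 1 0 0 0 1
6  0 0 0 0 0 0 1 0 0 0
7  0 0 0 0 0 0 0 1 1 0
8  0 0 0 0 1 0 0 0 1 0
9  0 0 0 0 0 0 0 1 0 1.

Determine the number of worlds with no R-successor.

R is serial; there are no such worlds.

0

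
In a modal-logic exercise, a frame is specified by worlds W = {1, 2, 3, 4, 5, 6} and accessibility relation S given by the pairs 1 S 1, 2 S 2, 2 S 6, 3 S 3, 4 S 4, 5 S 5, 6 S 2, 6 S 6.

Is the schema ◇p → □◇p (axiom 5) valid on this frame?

Yes

The schema 5 characterises exactly the Euclidean frames.
Euclidean: yes — any two successors of a common world are S-related.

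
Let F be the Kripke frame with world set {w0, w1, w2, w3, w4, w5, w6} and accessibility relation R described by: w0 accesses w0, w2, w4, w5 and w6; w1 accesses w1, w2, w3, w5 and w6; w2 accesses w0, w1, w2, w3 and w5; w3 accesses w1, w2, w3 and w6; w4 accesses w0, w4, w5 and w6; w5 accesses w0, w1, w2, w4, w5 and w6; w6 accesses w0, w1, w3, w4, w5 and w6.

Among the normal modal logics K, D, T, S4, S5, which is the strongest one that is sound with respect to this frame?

Serial (axiom D): yes — every world has a successor (e.g. w0 R w0).
Reflexive (axiom T): yes — every world is R-related to itself.
Transitive (axiom 4): no — w0 R w2 and w2 R w1, but not w0 R w1.
Euclidean (axiom 5): no — w0 R w2 and w0 R w4, but not w2 R w4.
So F validates K, D, T; S4 would additionally require R to be transitive. The strongest is T.

T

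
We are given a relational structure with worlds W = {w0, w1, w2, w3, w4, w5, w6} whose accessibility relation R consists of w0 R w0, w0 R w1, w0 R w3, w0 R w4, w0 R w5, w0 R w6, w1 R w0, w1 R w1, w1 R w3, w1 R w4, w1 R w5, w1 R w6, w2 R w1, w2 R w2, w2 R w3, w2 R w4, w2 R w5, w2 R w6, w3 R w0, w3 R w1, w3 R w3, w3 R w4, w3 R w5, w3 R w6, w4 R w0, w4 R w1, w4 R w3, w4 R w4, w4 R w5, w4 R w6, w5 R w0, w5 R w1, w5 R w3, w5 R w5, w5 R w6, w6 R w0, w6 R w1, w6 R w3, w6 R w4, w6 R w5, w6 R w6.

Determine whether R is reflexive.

Yes

Reflexive: yes — every world is R-related to itself.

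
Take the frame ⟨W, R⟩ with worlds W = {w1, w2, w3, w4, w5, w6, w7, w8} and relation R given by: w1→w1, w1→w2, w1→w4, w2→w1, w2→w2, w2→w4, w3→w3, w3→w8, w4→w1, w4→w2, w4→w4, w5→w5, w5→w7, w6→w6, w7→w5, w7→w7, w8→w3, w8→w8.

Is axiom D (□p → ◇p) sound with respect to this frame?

Yes

The schema D characterises exactly the serial frames.
Serial: yes — every world has a successor (e.g. w1 R w1).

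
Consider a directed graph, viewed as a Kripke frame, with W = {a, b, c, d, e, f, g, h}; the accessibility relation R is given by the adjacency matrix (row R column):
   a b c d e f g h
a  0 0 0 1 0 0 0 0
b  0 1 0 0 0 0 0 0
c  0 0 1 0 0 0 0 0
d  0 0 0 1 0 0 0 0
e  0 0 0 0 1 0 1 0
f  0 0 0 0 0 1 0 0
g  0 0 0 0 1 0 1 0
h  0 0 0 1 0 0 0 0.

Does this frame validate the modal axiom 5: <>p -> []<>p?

Axiom 5 corresponds to the accessibility relation being Euclidean.
Euclidean: yes — any two successors of a common world are R-related.

Yes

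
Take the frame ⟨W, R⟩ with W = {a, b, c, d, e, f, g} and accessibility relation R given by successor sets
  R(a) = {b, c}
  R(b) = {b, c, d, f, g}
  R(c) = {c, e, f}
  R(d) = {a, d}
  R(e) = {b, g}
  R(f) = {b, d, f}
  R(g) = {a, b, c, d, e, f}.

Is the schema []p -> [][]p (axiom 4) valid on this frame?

By correspondence theory, 4 is valid on a frame iff R is transitive.
Transitive: no — a R b and b R d, but not a R d.

No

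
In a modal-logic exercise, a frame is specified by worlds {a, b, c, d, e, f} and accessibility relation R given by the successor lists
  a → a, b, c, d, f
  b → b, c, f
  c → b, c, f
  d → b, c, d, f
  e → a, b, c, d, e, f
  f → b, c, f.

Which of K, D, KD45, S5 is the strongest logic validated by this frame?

Serial (axiom D): yes — every world has a successor (e.g. a R a).
Euclidean (axiom 5): no — a R b and a R d, but not b R d.
Transitive (axiom 4): yes — every two-step R-path is closed by a direct edge.
Reflexive (axiom T): yes — every world is R-related to itself.
So F validates K, D; KD45 would additionally require R to be Euclidean. The strongest is D.

D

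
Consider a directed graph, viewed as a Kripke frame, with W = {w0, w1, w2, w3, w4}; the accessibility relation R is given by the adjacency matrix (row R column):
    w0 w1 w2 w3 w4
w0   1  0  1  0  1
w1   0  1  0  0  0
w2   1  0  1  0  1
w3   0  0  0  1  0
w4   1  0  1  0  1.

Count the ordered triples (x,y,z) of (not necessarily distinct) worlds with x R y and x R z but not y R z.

R is Euclidean; there are no such tuples.

0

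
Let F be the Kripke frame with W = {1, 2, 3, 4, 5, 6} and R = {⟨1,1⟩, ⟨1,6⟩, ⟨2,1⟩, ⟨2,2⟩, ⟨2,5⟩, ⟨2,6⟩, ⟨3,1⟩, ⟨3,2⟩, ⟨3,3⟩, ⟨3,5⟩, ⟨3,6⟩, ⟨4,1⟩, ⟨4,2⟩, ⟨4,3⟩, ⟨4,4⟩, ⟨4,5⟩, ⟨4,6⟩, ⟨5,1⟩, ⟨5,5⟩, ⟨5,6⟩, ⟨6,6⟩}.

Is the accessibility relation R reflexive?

Reflexive: yes — every world is R-related to itself.

Yes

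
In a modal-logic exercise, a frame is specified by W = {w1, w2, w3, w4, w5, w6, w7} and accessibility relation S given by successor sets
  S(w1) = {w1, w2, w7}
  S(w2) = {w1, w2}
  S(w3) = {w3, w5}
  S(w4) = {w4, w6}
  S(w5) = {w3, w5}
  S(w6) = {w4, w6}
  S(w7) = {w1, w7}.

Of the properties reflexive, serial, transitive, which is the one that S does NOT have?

transitive

Reflexive: yes — every world is S-related to itself.
Serial: yes — every world has a successor (e.g. w1 S w1).
Transitive: no — w2 S w1 and w1 S w7, but not w2 S w7.
Only transitive fails.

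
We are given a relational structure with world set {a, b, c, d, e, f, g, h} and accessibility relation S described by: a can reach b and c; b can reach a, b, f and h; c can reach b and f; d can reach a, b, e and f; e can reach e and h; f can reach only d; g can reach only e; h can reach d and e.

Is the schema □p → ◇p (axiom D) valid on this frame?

Yes

Axiom D corresponds to the accessibility relation being serial.
Serial: yes — every world has a successor (e.g. a S b).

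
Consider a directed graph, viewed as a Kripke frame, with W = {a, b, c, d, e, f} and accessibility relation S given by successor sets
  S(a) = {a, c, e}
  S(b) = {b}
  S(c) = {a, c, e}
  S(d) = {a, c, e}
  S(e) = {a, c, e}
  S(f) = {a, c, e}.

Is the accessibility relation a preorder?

Reflexive: no — d is not related to itself.
Transitive: yes — every two-step S-path is closed by a direct edge.
So S is not a preorder.

No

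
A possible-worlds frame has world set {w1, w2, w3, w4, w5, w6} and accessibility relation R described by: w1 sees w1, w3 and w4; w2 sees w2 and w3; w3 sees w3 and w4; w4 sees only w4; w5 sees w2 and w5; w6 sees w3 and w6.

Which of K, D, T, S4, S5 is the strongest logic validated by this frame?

Serial (axiom D): yes — every world has a successor (e.g. w1 R w1).
Reflexive (axiom T): yes — every world is R-related to itself.
Transitive (axiom 4): no — w2 R w3 and w3 R w4, but not w2 R w4.
Euclidean (axiom 5): no — w1 R w4 and w1 R w3, but not w4 R w3.
So F validates K, D, T; S4 would additionally require R to be transitive. The strongest is T.

T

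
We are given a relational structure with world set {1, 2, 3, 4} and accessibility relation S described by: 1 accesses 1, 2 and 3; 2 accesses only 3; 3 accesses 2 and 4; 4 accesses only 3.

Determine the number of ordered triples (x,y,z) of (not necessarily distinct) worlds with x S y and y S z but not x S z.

Enumerating: (1,3,4), (2,3,2), (2,3,4), (3,2,3), (3,4,3), (4,3,2), (4,3,4).

7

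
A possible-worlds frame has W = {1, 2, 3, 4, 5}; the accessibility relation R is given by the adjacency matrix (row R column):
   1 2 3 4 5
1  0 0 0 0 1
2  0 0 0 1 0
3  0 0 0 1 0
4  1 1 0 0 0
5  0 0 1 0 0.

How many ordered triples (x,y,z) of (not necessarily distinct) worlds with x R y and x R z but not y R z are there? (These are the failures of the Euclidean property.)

Enumerating: (1,5,5), (2,4,4), (3,4,4), (4,1,1), (4,1,2), (4,2,1), (4,2,2), (5,3,3).

8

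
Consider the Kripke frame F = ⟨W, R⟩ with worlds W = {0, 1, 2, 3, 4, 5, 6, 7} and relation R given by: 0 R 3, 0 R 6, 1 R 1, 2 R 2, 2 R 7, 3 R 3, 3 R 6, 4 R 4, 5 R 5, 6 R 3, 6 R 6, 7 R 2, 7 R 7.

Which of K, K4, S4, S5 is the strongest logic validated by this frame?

K4

Transitive (axiom 4): yes — every two-step R-path is closed by a direct edge.
Reflexive (axiom T): no — 0 is not related to itself.
Euclidean (axiom 5): yes — any two successors of a common world are R-related.
So F validates K, K4; S4 would additionally require R to be reflexive. The strongest is K4.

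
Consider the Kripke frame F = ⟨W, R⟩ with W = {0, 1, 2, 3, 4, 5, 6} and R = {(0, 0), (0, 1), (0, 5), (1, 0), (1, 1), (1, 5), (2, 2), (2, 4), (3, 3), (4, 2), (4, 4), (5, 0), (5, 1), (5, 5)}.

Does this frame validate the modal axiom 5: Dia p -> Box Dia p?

Yes

By correspondence theory, 5 is valid on a frame iff R is Euclidean.
Euclidean: yes — any two successors of a common world are R-related.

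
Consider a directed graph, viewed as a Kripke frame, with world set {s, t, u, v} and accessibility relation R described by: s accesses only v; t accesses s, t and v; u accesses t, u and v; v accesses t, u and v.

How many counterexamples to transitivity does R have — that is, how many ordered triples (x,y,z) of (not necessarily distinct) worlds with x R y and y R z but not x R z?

5

Enumerating: (s,v,t), (s,v,u), (t,v,u), (u,t,s), (v,t,s).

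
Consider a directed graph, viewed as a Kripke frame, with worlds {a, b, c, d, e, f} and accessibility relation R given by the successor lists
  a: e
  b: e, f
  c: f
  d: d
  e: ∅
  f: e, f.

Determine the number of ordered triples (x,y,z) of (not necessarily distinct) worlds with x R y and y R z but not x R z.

Enumerating: (c,f,e).

1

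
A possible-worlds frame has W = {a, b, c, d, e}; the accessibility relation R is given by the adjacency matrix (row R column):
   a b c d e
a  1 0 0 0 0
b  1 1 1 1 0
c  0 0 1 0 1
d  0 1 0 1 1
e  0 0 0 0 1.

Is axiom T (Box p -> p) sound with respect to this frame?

Yes

By correspondence theory, T is valid on a frame iff R is reflexive.
Reflexive: yes — every world is R-related to itself.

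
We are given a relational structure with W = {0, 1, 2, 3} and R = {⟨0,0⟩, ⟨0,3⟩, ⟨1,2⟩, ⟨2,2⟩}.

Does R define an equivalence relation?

No

Reflexive: no — 1 is not related to itself.
Symmetric: no — 0 R 3 but not 3 R 0.
Transitive: yes — every two-step R-path is closed by a direct edge.
So R is not an equivalence relation.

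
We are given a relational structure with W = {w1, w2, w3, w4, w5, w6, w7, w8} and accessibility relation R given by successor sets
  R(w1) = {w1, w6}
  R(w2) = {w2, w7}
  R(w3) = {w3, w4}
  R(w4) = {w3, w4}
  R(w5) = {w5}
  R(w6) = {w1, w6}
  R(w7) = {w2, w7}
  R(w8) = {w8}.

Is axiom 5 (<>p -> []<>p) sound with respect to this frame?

Axiom 5 corresponds to the accessibility relation being Euclidean.
Euclidean: yes — any two successors of a common world are R-related.

Yes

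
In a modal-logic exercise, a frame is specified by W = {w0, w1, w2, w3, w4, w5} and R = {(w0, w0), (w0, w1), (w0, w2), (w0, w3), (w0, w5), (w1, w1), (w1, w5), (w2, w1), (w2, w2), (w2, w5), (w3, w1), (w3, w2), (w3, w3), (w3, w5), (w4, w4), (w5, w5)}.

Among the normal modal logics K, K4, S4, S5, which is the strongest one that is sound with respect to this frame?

Transitive (axiom 4): yes — every two-step R-path is closed by a direct edge.
Reflexive (axiom T): yes — every world is R-related to itself.
Euclidean (axiom 5): no — w0 R w1 and w0 R w2, but not w1 R w2.
So F validates K, K4, S4; S5 would additionally require R to be Euclidean. The strongest is S4.

S4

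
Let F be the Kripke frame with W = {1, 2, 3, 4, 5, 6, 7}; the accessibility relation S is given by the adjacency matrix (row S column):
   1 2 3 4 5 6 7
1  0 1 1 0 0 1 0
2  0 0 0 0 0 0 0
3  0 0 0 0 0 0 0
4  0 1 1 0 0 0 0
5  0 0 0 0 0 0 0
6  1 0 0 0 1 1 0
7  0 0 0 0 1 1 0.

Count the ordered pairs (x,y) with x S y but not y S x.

7

Enumerating: (1,2), (1,3), (4,2), (4,3), (6,5), (7,5), (7,6).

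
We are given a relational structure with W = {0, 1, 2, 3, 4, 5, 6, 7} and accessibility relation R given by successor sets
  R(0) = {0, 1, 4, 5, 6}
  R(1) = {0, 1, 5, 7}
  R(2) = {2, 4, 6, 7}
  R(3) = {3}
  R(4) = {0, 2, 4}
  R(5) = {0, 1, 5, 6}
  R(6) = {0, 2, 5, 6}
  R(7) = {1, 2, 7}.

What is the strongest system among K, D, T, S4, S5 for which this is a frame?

T

Serial (axiom D): yes — every world has a successor (e.g. 0 R 0).
Reflexive (axiom T): yes — every world is R-related to itself.
Transitive (axiom 4): no — 0 R 1 and 1 R 7, but not 0 R 7.
Euclidean (axiom 5): no — 0 R 1 and 0 R 4, but not 1 R 4.
So F validates K, D, T; S4 would additionally require R to be transitive. The strongest is T.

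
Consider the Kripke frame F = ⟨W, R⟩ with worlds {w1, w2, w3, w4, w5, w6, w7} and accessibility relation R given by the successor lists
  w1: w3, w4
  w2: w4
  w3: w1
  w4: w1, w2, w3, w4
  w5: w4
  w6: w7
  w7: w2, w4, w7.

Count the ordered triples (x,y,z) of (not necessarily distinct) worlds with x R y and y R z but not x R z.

Enumerating: (w1,w3,w1), (w1,w4,w1), (w1,w4,w2), (w2,w4,w1), (w2,w4,w2), (w2,w4,w3), (w3,w1,w3), (w3,w1,w4), (w5,w4,w1), (w5,w4,w2), (w5,w4,w3), (w6,w7,w2), (w6,w7,w4), (w7,w4,w1), (w7,w4,w3).

15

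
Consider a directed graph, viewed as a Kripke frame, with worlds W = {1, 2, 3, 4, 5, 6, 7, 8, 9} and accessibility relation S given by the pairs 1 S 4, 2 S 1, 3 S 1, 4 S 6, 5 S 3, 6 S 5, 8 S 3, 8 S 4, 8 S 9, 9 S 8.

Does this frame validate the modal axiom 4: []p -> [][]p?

No

By correspondence theory, 4 is valid on a frame iff S is transitive.
Transitive: no — 1 S 4 and 4 S 6, but not 1 S 6.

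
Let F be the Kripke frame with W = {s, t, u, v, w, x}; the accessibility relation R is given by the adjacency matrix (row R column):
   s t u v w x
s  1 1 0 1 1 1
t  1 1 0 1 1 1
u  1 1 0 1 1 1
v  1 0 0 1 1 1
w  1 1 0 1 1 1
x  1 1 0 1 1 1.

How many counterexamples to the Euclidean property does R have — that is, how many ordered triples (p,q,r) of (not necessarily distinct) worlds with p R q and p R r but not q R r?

Enumerating: (s,v,t), (t,v,t), (u,v,t), (w,v,t), (x,v,t).

5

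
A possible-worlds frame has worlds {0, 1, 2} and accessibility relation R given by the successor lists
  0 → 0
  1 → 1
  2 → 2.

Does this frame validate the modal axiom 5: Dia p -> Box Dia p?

The schema 5 characterises exactly the Euclidean frames.
Euclidean: yes — any two successors of a common world are R-related.

Yes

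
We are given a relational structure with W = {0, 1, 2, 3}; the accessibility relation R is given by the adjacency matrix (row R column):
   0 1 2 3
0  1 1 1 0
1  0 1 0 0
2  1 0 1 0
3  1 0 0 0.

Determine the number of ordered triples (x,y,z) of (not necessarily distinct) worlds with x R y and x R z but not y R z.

Enumerating: (0,1,0), (0,1,2), (0,2,1).

3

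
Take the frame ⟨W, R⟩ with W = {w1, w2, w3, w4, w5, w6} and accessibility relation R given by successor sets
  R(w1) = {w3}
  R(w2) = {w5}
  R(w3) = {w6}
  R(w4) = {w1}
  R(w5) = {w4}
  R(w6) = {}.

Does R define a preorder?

Reflexive: no — w1 is not related to itself.
Transitive: no — w1 R w3 and w3 R w6, but not w1 R w6.
So R is not a preorder.

No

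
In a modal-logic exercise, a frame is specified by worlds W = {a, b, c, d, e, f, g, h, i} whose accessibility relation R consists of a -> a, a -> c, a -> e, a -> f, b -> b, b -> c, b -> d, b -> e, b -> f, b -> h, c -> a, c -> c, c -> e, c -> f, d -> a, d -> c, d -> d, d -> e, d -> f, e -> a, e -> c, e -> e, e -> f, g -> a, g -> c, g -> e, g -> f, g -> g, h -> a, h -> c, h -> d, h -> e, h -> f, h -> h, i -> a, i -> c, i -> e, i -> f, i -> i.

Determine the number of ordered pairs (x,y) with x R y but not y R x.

Enumerating: (a,f), (b,c), (b,d), (b,e), (b,f), (b,h), (c,f), (d,a), (d,c), (d,e), (d,f), (e,f), … and 13 more.
Total: 25.

25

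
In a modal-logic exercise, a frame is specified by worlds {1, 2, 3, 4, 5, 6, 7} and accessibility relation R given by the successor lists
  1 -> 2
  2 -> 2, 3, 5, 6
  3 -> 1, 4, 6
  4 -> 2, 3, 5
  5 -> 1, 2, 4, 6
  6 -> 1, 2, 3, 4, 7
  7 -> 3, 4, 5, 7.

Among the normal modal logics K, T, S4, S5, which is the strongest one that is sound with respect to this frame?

Reflexive (axiom T): no — 1 is not related to itself.
Transitive (axiom 4): no — 1 R 2 and 2 R 3, but not 1 R 3.
Euclidean (axiom 5): no — 2 R 3 and 2 R 5, but not 3 R 5.
So F validates K; T would additionally require R to be reflexive. The strongest is K.

K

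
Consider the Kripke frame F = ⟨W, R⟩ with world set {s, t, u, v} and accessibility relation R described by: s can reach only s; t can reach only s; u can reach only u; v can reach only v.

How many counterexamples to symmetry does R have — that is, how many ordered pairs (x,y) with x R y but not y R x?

Enumerating: (t,s).

1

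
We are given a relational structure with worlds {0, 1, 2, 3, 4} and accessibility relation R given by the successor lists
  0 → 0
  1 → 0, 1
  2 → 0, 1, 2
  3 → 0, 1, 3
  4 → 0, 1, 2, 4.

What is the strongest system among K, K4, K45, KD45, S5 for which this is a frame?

K4

Transitive (axiom 4): yes — every two-step R-path is closed by a direct edge.
Euclidean (axiom 5): no — 2 R 0 and 2 R 1, but not 0 R 1.
Serial (axiom D): yes — every world has a successor (e.g. 0 R 0).
Reflexive (axiom T): yes — every world is R-related to itself.
So F validates K, K4; K45 would additionally require R to be Euclidean. The strongest is K4.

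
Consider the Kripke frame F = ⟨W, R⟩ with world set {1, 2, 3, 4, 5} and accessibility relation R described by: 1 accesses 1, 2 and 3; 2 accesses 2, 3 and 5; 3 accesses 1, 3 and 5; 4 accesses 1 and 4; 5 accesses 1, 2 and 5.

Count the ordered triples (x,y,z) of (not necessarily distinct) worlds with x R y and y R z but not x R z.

Enumerating: (1,2,5), (1,3,5), (2,3,1), (2,5,1), (3,1,2), (3,5,2), (4,1,2), (4,1,3), (5,1,3), (5,2,3).

10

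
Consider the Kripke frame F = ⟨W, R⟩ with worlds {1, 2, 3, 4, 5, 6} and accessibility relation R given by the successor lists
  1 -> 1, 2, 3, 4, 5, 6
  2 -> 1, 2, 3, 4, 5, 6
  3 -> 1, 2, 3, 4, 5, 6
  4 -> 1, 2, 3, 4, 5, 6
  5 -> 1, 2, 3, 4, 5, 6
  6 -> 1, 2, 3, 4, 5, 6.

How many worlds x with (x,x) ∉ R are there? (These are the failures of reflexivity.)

R is reflexive; there are no such worlds.

0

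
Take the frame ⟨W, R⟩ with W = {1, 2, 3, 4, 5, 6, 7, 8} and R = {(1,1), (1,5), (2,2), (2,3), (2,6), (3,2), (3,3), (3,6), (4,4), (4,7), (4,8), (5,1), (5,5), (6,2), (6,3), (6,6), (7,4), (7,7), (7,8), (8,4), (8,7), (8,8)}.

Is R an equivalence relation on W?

Yes

Reflexive: yes — every world is R-related to itself.
Symmetric: yes — every pair in R has its reverse in R.
Transitive: yes — every two-step R-path is closed by a direct edge.
So R is an equivalence relation.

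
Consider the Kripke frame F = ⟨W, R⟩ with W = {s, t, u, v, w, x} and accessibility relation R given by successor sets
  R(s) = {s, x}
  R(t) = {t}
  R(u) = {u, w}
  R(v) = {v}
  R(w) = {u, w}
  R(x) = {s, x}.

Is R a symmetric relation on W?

Yes

Symmetric: yes — every pair in R has its reverse in R.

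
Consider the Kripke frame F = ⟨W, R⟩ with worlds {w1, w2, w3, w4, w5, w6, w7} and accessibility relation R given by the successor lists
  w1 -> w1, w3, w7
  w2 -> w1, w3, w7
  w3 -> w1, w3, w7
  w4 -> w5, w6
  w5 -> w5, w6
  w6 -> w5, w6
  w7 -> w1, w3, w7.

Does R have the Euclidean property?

Euclidean: yes — any two successors of a common world are R-related.

Yes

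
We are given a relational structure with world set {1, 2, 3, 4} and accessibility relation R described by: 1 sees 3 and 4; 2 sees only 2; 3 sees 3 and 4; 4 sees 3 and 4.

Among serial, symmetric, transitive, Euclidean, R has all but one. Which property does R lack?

Serial: yes — every world has a successor (e.g. 1 R 3).
Symmetric: no — 1 R 3 but not 3 R 1.
Transitive: yes — every two-step R-path is closed by a direct edge.
Euclidean: yes — any two successors of a common world are R-related.
Only symmetric fails.

symmetric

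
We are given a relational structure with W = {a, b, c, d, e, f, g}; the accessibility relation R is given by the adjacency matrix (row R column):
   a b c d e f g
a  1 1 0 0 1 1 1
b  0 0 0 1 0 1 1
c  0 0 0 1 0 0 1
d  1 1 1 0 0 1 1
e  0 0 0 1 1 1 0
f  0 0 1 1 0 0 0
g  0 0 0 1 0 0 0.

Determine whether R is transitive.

Transitive: no — a R b and b R d, but not a R d.

No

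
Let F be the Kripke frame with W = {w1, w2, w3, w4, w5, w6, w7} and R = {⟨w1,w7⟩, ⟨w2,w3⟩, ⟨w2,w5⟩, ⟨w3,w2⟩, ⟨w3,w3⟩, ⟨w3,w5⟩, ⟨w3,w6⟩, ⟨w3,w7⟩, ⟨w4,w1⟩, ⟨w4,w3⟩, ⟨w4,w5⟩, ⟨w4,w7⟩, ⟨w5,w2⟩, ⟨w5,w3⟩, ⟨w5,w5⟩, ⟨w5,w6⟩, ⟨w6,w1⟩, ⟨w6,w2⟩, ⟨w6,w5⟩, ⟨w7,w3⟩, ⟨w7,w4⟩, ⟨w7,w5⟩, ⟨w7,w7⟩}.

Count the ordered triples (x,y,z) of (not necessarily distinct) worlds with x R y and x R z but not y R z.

Enumerating: (w3,w2,w2), (w3,w2,w6), (w3,w2,w7), (w3,w5,w7), (w3,w6,w3), (w3,w6,w6), (w3,w6,w7), (w3,w7,w2), (w3,w7,w6), (w4,w1,w1), (w4,w1,w3), (w4,w1,w5), … and 18 more.
Total: 30.

30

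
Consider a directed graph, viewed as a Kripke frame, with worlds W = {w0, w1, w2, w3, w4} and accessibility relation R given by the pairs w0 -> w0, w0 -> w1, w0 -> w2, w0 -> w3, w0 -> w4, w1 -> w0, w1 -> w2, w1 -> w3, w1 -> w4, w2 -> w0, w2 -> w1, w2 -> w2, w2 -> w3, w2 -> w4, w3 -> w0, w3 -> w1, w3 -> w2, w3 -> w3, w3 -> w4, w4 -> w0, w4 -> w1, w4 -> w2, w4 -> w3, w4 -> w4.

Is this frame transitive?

No

Transitive: no — w1 R w0 and w0 R w1, but not w1 R w1.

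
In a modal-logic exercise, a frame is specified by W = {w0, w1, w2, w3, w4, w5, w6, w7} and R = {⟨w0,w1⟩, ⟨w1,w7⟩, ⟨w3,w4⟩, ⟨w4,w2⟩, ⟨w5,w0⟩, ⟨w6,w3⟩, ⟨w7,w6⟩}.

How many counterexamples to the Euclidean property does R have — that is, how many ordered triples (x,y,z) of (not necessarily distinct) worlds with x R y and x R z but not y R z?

Enumerating: (w0,w1,w1), (w1,w7,w7), (w3,w4,w4), (w4,w2,w2), (w5,w0,w0), (w6,w3,w3), (w7,w6,w6).

7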